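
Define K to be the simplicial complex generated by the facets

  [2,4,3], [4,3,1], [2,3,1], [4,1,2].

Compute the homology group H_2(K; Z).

Take the total order 1 < 2 < 3 < 4 on the vertex set. Then K (dimension 2) consists of the simplices:

  0-simplices (4): [1], [2], [3], [4]
  1-simplices (6): [1,2], [1,3], [1,4], [2,3], [2,4], [3,4]
  2-simplices (4): [1,2,3], [1,2,4], [1,3,4], [2,3,4]

so the chain groups are C_0 ≅ Z^4, C_1 ≅ Z^6, C_2 ≅ Z^4.

The boundary map ∂_1: C_1 → C_0 is given by ∂[p,q] = [q] − [p].
As a 4×6 matrix over Z this has rank 3, with invariant factors (1,1,1).

∂_2: C_2 → C_1 acts by ∂[p,q,r] = [q,r] − [p,r] + [p,q]. For instance
  ∂[1,3,4] = [3,4] − [1,4] + [1,3],
  ∂[2,3,4] = [3,4] − [2,4] + [2,3].
The 6×4 boundary matrix has rank 3 and Smith normal form diag(1,1,1).

Computing H_k = (kernel of ∂_k) / (image of ∂_{k+1}):

  H_2: rank ker ∂_2 − rank ∂_3 = (4 − 3) − 0 = 1, and there is no ∂_3, so H_2 ≅ Z.

(K is a triangulation of the 2-sphere S^2.)

H_2 = Z.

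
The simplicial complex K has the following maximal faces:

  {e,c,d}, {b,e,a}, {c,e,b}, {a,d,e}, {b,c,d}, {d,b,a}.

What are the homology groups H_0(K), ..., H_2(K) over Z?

We work with the vertex ordering a < b < c < d < e. The simplices of K, each written with vertices in increasing order, are:

  0-simplices (5): a, b, c, d, e
  1-simplices (9): ab, ad, ae, bc, bd, be, cd, ce, de
  2-simplices (6): abd, abe, ade, bcd, bce, cde

Hence C_0 ≅ Z^5, C_1 ≅ Z^9, C_2 ≅ Z^6.

Boundary ∂_1: C_1 → C_0 sends each edge [p,q] (with p < q) to q − p.
As a 5×9 matrix over Z this has rank 4, with invariant factors (1,1,1,1).

The boundary map ∂_2: C_2 → C_1 acts by ∂[p,q,r] = [q,r] − [p,r] + [p,q]. For instance
  ∂abe = be − ae + ab,
  ∂bcd = cd − bd + bc.
This gives a 9×6 integer matrix of rank 5; reducing to Smith normal form yields diagonal entries (1,1,1,1,1).

Reading off H_k = ker ∂_k / im ∂_{k+1}:

  H_0: rank C_0 − rank ∂_1 = 5 − 4 = 1, and the invariant factors of ∂_1 are all 1, so H_0 ≅ Z.
  H_1: rank ker ∂_1 − rank ∂_2 = (9 − 4) − 5 = 0, and the invariant factors of ∂_2 are all 1, so H_1 ≅ 0.
  H_2: rank ker ∂_2 − rank ∂_3 = (6 − 5) − 0 = 1, and there is no ∂_3, so H_2 ≅ Z.

H_0 = Z,  H_1 = 0,  H_2 = Z.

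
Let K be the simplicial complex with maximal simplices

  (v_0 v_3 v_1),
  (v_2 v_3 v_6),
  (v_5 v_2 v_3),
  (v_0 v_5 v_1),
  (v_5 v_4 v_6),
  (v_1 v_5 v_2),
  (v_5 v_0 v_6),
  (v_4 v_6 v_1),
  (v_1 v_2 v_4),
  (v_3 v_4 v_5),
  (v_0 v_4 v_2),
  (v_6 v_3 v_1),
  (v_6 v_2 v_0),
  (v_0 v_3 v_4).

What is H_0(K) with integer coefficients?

H_0 = Z.

Order the vertices as v_0 < v_1 < v_2 < v_3 < v_4 < v_5 < v_6. Listing each simplex with vertices in this order, K has dimension 2 with simplices:

  0-simplices (7): [v_0], [v_1], [v_2], [v_3], [v_4], [v_5], [v_6]
  1-simplices (21): (21 of them)
  2-simplices (14): (14 of them)

so the chain groups are C_0 ≅ Z^7, C_1 ≅ Z^21, C_2 ≅ Z^14.

Boundary ∂_1: C_1 → C_0 sends each edge [p,q] (with p < q) to q − p. For instance
  ∂[v_0,v_1] = [v_1] − [v_0].
The resulting 7×21 matrix has rank 6, and its Smith normal form has invariant factors (1,1,1,1,1,1).

Boundary ∂_2: C_2 → C_1 maps a triangle to the signed sum of its edges. For instance
  ∂[v_4,v_5,v_6] = [v_5,v_6] − [v_4,v_6] + [v_4,v_5],
  ∂[v_1,v_2,v_5] = [v_2,v_5] − [v_1,v_5] + [v_1,v_2].
The 21×14 boundary matrix has rank 13 and Smith normal form diag(1,1,1,1,1,1,1,1,1,1,1,1,1).

Reading off H_k = ker ∂_k / im ∂_{k+1}:

  H_0: rank C_0 − rank ∂_1 = 7 − 6 = 1, and the invariant factors of ∂_1 are all 1, so H_0 ≅ Z.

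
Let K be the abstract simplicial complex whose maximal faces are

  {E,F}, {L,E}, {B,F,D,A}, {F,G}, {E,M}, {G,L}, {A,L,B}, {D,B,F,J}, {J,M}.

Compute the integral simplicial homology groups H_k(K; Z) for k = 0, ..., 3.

H_0 ≅ Z,  H_1 ≅ Z^3,  H_2 = 0,  H_3 = 0.

Fix the vertex order A < B < D < E < F < G < J < L < M and write every simplex with vertices in increasing order. Then dim K = 3 and the simplices of K are:

  0-simplices (9): A, B, D, E, F, G, J, L, M
  1-simplices (17): AB, AD, AF, AL, BD, BF, BJ, BL, DF, DJ, EF, EL, EM, FG, FJ, GL, JM
  2-simplices (8): ABD, ABF, ABL, ADF, BDF, BDJ, BFJ, DFJ
  3-simplices (2): ABDF, BDFJ

giving chain groups C_0 ≅ Z^9, C_1 ≅ Z^17, C_2 ≅ Z^8, C_3 ≅ Z^2.

The boundary map ∂_1: C_1 → C_0 is given by ∂[p,q] = [q] − [p]. For instance
  ∂FG = G − F.
This gives a 9×17 integer matrix of rank 8; reducing to Smith normal form yields diagonal entries (1,1,1,1,1,1,1,1).

Boundary ∂_2: C_2 → C_1 sends each 2-simplex [p,q,r] to [q,r] − [p,r] + [p,q]. For instance
  ∂DFJ = FJ − DJ + DF,
  ∂BDJ = DJ − BJ + BD.
The resulting 17×8 matrix has rank 6, and its Smith normal form has invariant factors (1,1,1,1,1,1).

∂_3: C_3 → C_2 sends each 3-simplex σ to the alternating sum Σ_i (−1)^i (σ with its i-th vertex removed). For instance
  ∂ABDF = BDF − ADF + ABF − ABD,
  ∂BDFJ = DFJ − BFJ + BDJ − BDF.
The 8×2 boundary matrix has rank 2 and Smith normal form diag(1,1).

Now H_k = ker ∂_k / im ∂_{k+1}, so:

  H_0: rank C_0 − rank ∂_1 = 9 − 8 = 1, and the invariant factors of ∂_1 are all 1, so H_0 = Z.
  H_1: rank ker ∂_1 − rank ∂_2 = (17 − 8) − 6 = 3, and the invariant factors of ∂_2 are all 1, so H_1 = Z^3.
  H_2: rank ker ∂_2 − rank ∂_3 = (8 − 6) − 2 = 0, and the invariant factors of ∂_3 are all 1, so H_2 = 0.
  H_3: rank ker ∂_3 − rank ∂_4 = (2 − 2) − 0 = 0, and there is no ∂_4, so H_3 = 0.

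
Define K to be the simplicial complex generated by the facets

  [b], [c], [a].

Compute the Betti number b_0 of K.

b_0 = 3.

Fix the vertex order a < b < c and write every simplex with vertices in increasing order. Then dim K = 0 and the simplices of K are:

  0-simplices (3): a, b, c

giving chain groups C_0 ≅ Z^3.

From H_k ≅ ker(∂_k) / im(∂_{k+1}) we obtain:

  H_0: rank C_0 − rank ∂_1 = 3 − 0 = 3, and there is no ∂_1, so H_0 ≅ Z^3.

Hence the Betti numbers are b_0 = 3.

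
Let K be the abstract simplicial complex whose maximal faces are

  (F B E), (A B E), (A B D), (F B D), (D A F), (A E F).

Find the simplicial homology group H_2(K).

We work with the vertex ordering A < B < D < E < F. The simplices of K, each written with vertices in increasing order, are:

  0-simplices (5): A, B, D, E, F
  1-simplices (9): AB, AD, AE, AF, BD, BE, BF, DF, EF
  2-simplices (6): ABD, ABE, ADF, AEF, BDF, BEF

so the chain groups are C_0 ≅ Z^5, C_1 ≅ Z^9, C_2 ≅ Z^6.

∂_1: C_1 → C_0 is given by ∂[p,q] = [q] − [p]. For instance
  ∂EF = F − E.
The resulting 5×9 matrix has rank 4, and its Smith normal form has invariant factors (1,1,1,1).

The boundary map ∂_2: C_2 → C_1 maps a triangle to the signed sum of its edges. For instance
  ∂ADF = DF − AF + AD,
  ∂ABD = BD − AD + AB.
This gives a 9×6 integer matrix of rank 5; reducing to Smith normal form yields diagonal entries (1,1,1,1,1).

Reading off H_k = ker ∂_k / im ∂_{k+1}:

  H_2: rank ker ∂_2 − rank ∂_3 = (6 − 5) − 0 = 1, and there is no ∂_3, so H_2 = Z.

H_2 ≅ Z.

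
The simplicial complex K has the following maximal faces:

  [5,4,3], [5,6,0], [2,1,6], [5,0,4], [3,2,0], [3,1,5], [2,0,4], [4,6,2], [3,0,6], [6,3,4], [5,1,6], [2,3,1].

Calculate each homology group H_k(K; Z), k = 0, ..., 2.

H_0 ≅ Z,  H_1 ≅ Z/2,  H_2 = 0.

Order the vertices as 0 < 1 < 2 < 3 < 4 < 5 < 6. Listing each simplex with vertices in this order, K has dimension 2 with simplices:

  0-simplices (7): [0], [1], [2], [3], [4], [5], [6]
  1-simplices (18): [0,2], [0,3], [0,4], [0,5], [0,6], [1,2], [1,3], [1,5], [1,6], [2,3], [2,4], [2,6], [3,4], [3,5], [3,6], [4,5], [4,6], [5,6]
  2-simplices (12): [0,2,3], [0,2,4], [0,3,6], [0,4,5], [0,5,6], [1,2,3], [1,2,6], [1,3,5], [1,5,6], [2,4,6], [3,4,5], [3,4,6]

so the chain groups are C_0 ≅ Z^7, C_1 ≅ Z^18, C_2 ≅ Z^12.

Boundary ∂_1: C_1 → C_0 maps an edge to its endpoints' difference, ∂[p,q] = q − p. For instance
  ∂[4,6] = [6] − [4].
As a 7×18 matrix over Z this has rank 6, with invariant factors (1,1,1,1,1,1).

The boundary map ∂_2: C_2 → C_1 maps a triangle to the signed sum of its edges. For instance
  ∂[3,4,6] = [4,6] − [3,6] + [3,4],
  ∂[0,4,5] = [4,5] − [0,5] + [0,4].
The resulting 18×12 matrix has rank 12, and its Smith normal form has invariant factors (1,1,1,1,1,1,1,1,1,1,1,2).

From H_k ≅ ker(∂_k) / im(∂_{k+1}) we obtain:

  H_0: rank C_0 − rank ∂_1 = 7 − 6 = 1, and the invariant factors of ∂_1 are all 1, so H_0 ≅ Z.
  H_1: rank ker ∂_1 − rank ∂_2 = (18 − 6) − 12 = 0, and ∂_2 has invariant factor 2 > 1, so H_1 ≅ Z/2.
  H_2: rank ker ∂_2 − rank ∂_3 = (12 − 12) − 0 = 0, and there is no ∂_3, so H_2 ≅ 0.

As a check, the Euler characteristic is 7 − 18 + 12 = 1, which agrees with 1 − 0 + 0 = 1.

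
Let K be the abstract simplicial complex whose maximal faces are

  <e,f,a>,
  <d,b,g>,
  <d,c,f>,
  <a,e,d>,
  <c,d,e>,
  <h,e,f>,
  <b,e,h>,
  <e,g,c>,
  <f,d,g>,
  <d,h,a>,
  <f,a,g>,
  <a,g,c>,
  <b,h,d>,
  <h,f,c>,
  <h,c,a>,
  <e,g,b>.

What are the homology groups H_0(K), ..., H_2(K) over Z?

Fix the vertex order a < b < c < d < e < f < g < h and write every simplex with vertices in increasing order. Then dim K = 2 and the simplices of K are:

  0-simplices (8): a, b, c, d, e, f, g, h
  1-simplices (24): ac, ad, ae, af, ag, ah, bd, be, bg, bh, cd, ce, cf, cg, ch, de, df, dg, dh, ef, eg, eh, fg, fh
  2-simplices (16): acg, ach, ade, adh, aef, afg, bdg, bdh, beg, beh, cde, cdf, ceg, cfh, dfg, efh

so the chain groups are C_0 ≅ Z^8, C_1 ≅ Z^24, C_2 ≅ Z^16.

The boundary map ∂_1: C_1 → C_0 sends each edge [p,q] (with p < q) to q − p. For instance
  ∂ac = c − a.
The resulting 8×24 matrix has rank 7, and its Smith normal form has invariant factors (1,1,1,1,1,1,1).

The boundary map ∂_2: C_2 → C_1 sends each 2-simplex [p,q,r] to [q,r] − [p,r] + [p,q]. For instance
  ∂cfh = fh − ch + cf,
  ∂dfg = fg − dg + df.
This gives a 24×16 integer matrix of rank 15; reducing to Smith normal form yields diagonal entries (1,1,1,1,1,1,1,1,1,1,1,1,1,1,1).

Now H_k = ker ∂_k / im ∂_{k+1}, so:

  H_0: rank C_0 − rank ∂_1 = 8 − 7 = 1, and the invariant factors of ∂_1 are all 1, so H_0 ≅ Z.
  H_1: rank ker ∂_1 − rank ∂_2 = (24 − 7) − 15 = 2, and the invariant factors of ∂_2 are all 1, so H_1 ≅ Z^2.
  H_2: rank ker ∂_2 − rank ∂_3 = (16 − 15) − 0 = 1, and there is no ∂_3, so H_2 ≅ Z.

As a check, the Euler characteristic is 8 − 24 + 16 = 0, which agrees with 1 − 2 + 1 = 0.

H_0 ≅ Z,  H_1 ≅ Z^2,  H_2 ≅ Z.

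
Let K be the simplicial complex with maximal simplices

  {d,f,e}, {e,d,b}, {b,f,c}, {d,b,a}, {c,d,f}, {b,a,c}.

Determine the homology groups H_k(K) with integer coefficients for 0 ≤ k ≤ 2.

K has 6 vertices, 12 edges, 6 triangles.
rank ∂_0 = 0, rank ∂_1 = 5 ⇒ b_0 = 6 − 0 − 5 = 1; all invariant factors of ∂_1 are 1 so no torsion. So H_0 = Z.
rank ∂_1 = 5, rank ∂_2 = 6 ⇒ b_1 = 12 − 5 − 6 = 1; all invariant factors of ∂_2 are 1 so no torsion. So H_1 = Z.
rank ∂_2 = 6, rank ∂_3 = 0 ⇒ b_2 = 6 − 6 − 0 = 0. So H_2 = 0.

H_0 ≅ Z,  H_1 ≅ Z,  H_2 = 0.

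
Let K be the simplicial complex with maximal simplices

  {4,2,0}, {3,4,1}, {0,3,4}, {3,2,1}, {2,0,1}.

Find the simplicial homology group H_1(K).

H_1 ≅ Z.

Order the vertices as 0 < 1 < 2 < 3 < 4. Listing each simplex with vertices in this order, K has dimension 2 with simplices:

  0-simplices (5): [0], [1], [2], [3], [4]
  1-simplices (10): [0,1], [0,2], [0,3], [0,4], [1,2], [1,3], [1,4], [2,3], [2,4], [3,4]
  2-simplices (5): [0,1,2], [0,2,4], [0,3,4], [1,2,3], [1,3,4]

so the chain groups are C_0 ≅ Z^5, C_1 ≅ Z^10, C_2 ≅ Z^5.

∂_1: C_1 → C_0 is given by ∂[p,q] = [q] − [p]. For instance
  ∂[1,2] = [2] − [1].
This gives a 5×10 integer matrix of rank 4; reducing to Smith normal form yields diagonal entries (1,1,1,1).

The boundary map ∂_2: C_2 → C_1 acts by ∂[p,q,r] = [q,r] − [p,r] + [p,q]. For instance
  ∂[1,2,3] = [2,3] − [1,3] + [1,2],
  ∂[0,1,2] = [1,2] − [0,2] + [0,1].
The resulting 10×5 matrix has rank 5, and its Smith normal form has invariant factors (1,1,1,1,1).

From H_k ≅ ker(∂_k) / im(∂_{k+1}) we obtain:

  H_1: rank ker ∂_1 − rank ∂_2 = (10 − 4) − 5 = 1, and the invariant factors of ∂_2 are all 1, so H_1 = Z.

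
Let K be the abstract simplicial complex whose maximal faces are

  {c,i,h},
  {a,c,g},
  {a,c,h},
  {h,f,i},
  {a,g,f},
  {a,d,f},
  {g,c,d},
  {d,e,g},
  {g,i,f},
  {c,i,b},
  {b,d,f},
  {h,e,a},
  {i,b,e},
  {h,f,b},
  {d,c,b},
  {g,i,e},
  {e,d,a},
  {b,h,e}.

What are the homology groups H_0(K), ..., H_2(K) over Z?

H_0 = Z,  H_1 = Z ⊕ Z_2,  H_2 = 0.

K has 9 vertices, 27 edges, 18 triangles.
rank ∂_0 = 0, rank ∂_1 = 8 ⇒ b_0 = 9 − 0 − 8 = 1; all invariant factors of ∂_1 are 1 so no torsion. So H_0 ≅ Z.
rank ∂_1 = 8, rank ∂_2 = 18 ⇒ b_1 = 27 − 8 − 18 = 1; ∂_2 has invariant factor(s) [2] giving torsion. So H_1 ≅ Z ⊕ Z_2.
rank ∂_2 = 18, rank ∂_3 = 0 ⇒ b_2 = 18 − 18 − 0 = 0. So H_2 ≅ 0.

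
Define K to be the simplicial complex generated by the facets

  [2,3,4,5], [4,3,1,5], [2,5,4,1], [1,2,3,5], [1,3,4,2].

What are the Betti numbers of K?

K has 5 vertices, 10 edges, 10 triangles, 5 3-simplices.
rank ∂_0 = 0, rank ∂_1 = 4 ⇒ b_0 = 5 − 0 − 4 = 1; all invariant factors of ∂_1 are 1 so no torsion. So H_0 ≅ Z.
rank ∂_1 = 4, rank ∂_2 = 6 ⇒ b_1 = 10 − 4 − 6 = 0; all invariant factors of ∂_2 are 1 so no torsion. So H_1 ≅ 0.
rank ∂_2 = 6, rank ∂_3 = 4 ⇒ b_2 = 10 − 6 − 4 = 0; all invariant factors of ∂_3 are 1 so no torsion. So H_2 ≅ 0.
rank ∂_3 = 4, rank ∂_4 = 0 ⇒ b_3 = 5 − 4 − 0 = 1. So H_3 ≅ Z.

b_0 = 1, b_1 = 0, b_2 = 0, b_3 = 1.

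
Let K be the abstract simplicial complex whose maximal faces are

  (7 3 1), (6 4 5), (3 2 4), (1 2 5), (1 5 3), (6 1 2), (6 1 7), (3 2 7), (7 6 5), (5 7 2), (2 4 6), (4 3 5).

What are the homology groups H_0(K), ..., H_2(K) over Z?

Take the total order 1 < 2 < 3 < 4 < 5 < 6 < 7 on the vertex set. Then K (dimension 2) consists of the simplices:

  0-simplices (7): [1], [2], [3], [4], [5], [6], [7]
  1-simplices (18): [1,2], [1,3], [1,5], [1,6], [1,7], [2,3], [2,4], [2,5], [2,6], [2,7], [3,4], [3,5], [3,7], [4,5], [4,6], [5,6], [5,7], [6,7]
  2-simplices (12): [1,2,5], [1,2,6], [1,3,5], [1,3,7], [1,6,7], [2,3,4], [2,3,7], [2,4,6], [2,5,7], [3,4,5], [4,5,6], [5,6,7]

so the chain groups are C_0 ≅ Z^7, C_1 ≅ Z^18, C_2 ≅ Z^12.

The boundary map ∂_1: C_1 → C_0 is given by ∂[p,q] = [q] − [p].
This gives a 7×18 integer matrix of rank 6; reducing to Smith normal form yields diagonal entries (1,1,1,1,1,1).

∂_2: C_2 → C_1 sends each 2-simplex [p,q,r] to [q,r] − [p,r] + [p,q]. For instance
  ∂[2,4,6] = [4,6] − [2,6] + [2,4],
  ∂[1,2,5] = [2,5] − [1,5] + [1,2].
The 18×12 boundary matrix has rank 12 and Smith normal form diag(1,1,1,1,1,1,1,1,1,1,1,2).

Reading off H_k = ker ∂_k / im ∂_{k+1}:

  H_0: rank C_0 − rank ∂_1 = 7 − 6 = 1, and the invariant factors of ∂_1 are all 1, so H_0 = Z.
  H_1: rank ker ∂_1 − rank ∂_2 = (18 − 6) − 12 = 0, and ∂_2 has invariant factor 2 > 1, so H_1 = Z/2.
  H_2: rank ker ∂_2 − rank ∂_3 = (12 − 12) − 0 = 0, and there is no ∂_3, so H_2 = 0.

H_0 = Z,  H_1 = Z/2,  H_2 = 0.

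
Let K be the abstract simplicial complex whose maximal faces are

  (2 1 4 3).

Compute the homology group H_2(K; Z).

H_2 ≅ 0.

We work with the vertex ordering 1 < 2 < 3 < 4. The simplices of K, each written with vertices in increasing order, are:

  0-simplices (4): [1], [2], [3], [4]
  1-simplices (6): [1,2], [1,3], [1,4], [2,3], [2,4], [3,4]
  2-simplices (4): [1,2,3], [1,2,4], [1,3,4], [2,3,4]
  3-simplices (1): [1,2,3,4]

giving chain groups C_0 ≅ Z^4, C_1 ≅ Z^6, C_2 ≅ Z^4, C_3 ≅ Z^1.

The boundary map ∂_1: C_1 → C_0 maps an edge to its endpoints' difference, ∂[p,q] = q − p. For instance
  ∂[1,3] = [3] − [1].
This gives a 4×6 integer matrix of rank 3; reducing to Smith normal form yields diagonal entries (1,1,1).

The boundary map ∂_2: C_2 → C_1 acts by ∂[p,q,r] = [q,r] − [p,r] + [p,q]. For instance
  ∂[1,3,4] = [3,4] − [1,4] + [1,3],
  ∂[1,2,4] = [2,4] − [1,4] + [1,2].
The 6×4 boundary matrix has rank 3 and Smith normal form diag(1,1,1).

Boundary ∂_3: C_3 → C_2 sends each 3-simplex σ to the alternating sum Σ_i (−1)^i (σ with its i-th vertex removed). For instance
  ∂[1,2,3,4] = [2,3,4] − [1,3,4] + [1,2,4] − [1,2,3].
The 4×1 boundary matrix has rank 1 and Smith normal form diag(1).

Now H_k = ker ∂_k / im ∂_{k+1}, so:

  H_2: rank ker ∂_2 − rank ∂_3 = (4 − 3) − 1 = 0, and the invariant factors of ∂_3 are all 1, so H_2 = 0.

(K is a triangulation of the 3-simplex.)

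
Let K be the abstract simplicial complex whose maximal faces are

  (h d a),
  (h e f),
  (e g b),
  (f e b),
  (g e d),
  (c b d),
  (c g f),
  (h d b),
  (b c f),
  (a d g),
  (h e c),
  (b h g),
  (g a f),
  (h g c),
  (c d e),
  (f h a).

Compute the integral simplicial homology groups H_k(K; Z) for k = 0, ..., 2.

H_0 = Z,  H_1 = Z^2,  H_2 = Z.

Order the vertices as a < b < c < d < e < f < g < h. Listing each simplex with vertices in this order, K has dimension 2 with simplices:

  0-simplices (8): a, b, c, d, e, f, g, h
  1-simplices (24): ad, af, ag, ah, bc, bd, be, bf, bg, bh, cd, ce, cf, cg, ch, de, dg, dh, ef, eg, eh, fg, fh, gh
  2-simplices (16): adg, adh, afg, afh, bcd, bcf, bdh, bef, beg, bgh, cde, ceh, cfg, cgh, deg, efh

Hence C_0 ≅ Z^8, C_1 ≅ Z^24, C_2 ≅ Z^16.

The boundary map ∂_1: C_1 → C_0 sends each edge [p,q] (with p < q) to q − p. For instance
  ∂eh = h − e.
The 8×24 boundary matrix has rank 7 and Smith normal form diag(1,1,1,1,1,1,1).

The boundary map ∂_2: C_2 → C_1 acts by ∂[p,q,r] = [q,r] − [p,r] + [p,q]. For instance
  ∂deg = eg − dg + de,
  ∂afg = fg − ag + af.
The 24×16 boundary matrix has rank 15 and Smith normal form diag(1,1,1,1,1,1,1,1,1,1,1,1,1,1,1).

Computing H_k = (kernel of ∂_k) / (image of ∂_{k+1}):

  H_0: rank C_0 − rank ∂_1 = 8 − 7 = 1, and the invariant factors of ∂_1 are all 1, so H_0 = Z.
  H_1: rank ker ∂_1 − rank ∂_2 = (24 − 7) − 15 = 2, and the invariant factors of ∂_2 are all 1, so H_1 = Z^2.
  H_2: rank ker ∂_2 − rank ∂_3 = (16 − 15) − 0 = 1, and there is no ∂_3, so H_2 = Z.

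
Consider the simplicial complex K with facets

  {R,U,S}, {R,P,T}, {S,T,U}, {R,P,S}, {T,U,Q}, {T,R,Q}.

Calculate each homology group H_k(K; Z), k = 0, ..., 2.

We work with the vertex ordering P < Q < R < S < T < U. The simplices of K, each written with vertices in increasing order, are:

  0-simplices (6): P, Q, R, S, T, U
  1-simplices (12): PR, PS, PT, QR, QT, QU, RS, RT, RU, ST, SU, TU
  2-simplices (6): PRS, PRT, QRT, QTU, RSU, STU

giving chain groups C_0 ≅ Z^6, C_1 ≅ Z^12, C_2 ≅ Z^6.

The boundary map ∂_1: C_1 → C_0 maps an edge to its endpoints' difference, ∂[p,q] = q − p.
The 6×12 boundary matrix has rank 5 and Smith normal form diag(1,1,1,1,1).

Boundary ∂_2: C_2 → C_1 maps a triangle to the signed sum of its edges. For instance
  ∂QTU = TU − QU + QT,
  ∂RSU = SU − RU + RS.
The 12×6 boundary matrix has rank 6 and Smith normal form diag(1,1,1,1,1,1).

Reading off H_k = ker ∂_k / im ∂_{k+1}:

  H_0: rank C_0 − rank ∂_1 = 6 − 5 = 1, and the invariant factors of ∂_1 are all 1, so H_0 = Z.
  H_1: rank ker ∂_1 − rank ∂_2 = (12 − 5) − 6 = 1, and the invariant factors of ∂_2 are all 1, so H_1 = Z.
  H_2: rank ker ∂_2 − rank ∂_3 = (6 − 6) − 0 = 0, and there is no ∂_3, so H_2 = 0.

As a check, the Euler characteristic is 6 − 12 + 6 = 0, which agrees with 1 − 1 + 0 = 0.

H_0 = Z,  H_1 = Z,  H_2 = 0.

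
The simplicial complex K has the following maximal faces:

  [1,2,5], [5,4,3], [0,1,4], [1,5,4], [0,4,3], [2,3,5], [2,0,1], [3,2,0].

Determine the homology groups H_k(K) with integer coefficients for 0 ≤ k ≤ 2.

H_0 = Z,  H_1 = 0,  H_2 = Z.

We work with the vertex ordering 0 < 1 < 2 < 3 < 4 < 5. The simplices of K, each written with vertices in increasing order, are:

  0-simplices (6): [0], [1], [2], [3], [4], [5]
  1-simplices (12): [0,1], [0,2], [0,3], [0,4], [1,2], [1,4], [1,5], [2,3], [2,5], [3,4], [3,5], [4,5]
  2-simplices (8): [0,1,2], [0,1,4], [0,2,3], [0,3,4], [1,2,5], [1,4,5], [2,3,5], [3,4,5]

so the chain groups are C_0 ≅ Z^6, C_1 ≅ Z^12, C_2 ≅ Z^8.

Boundary ∂_1: C_1 → C_0 sends each edge [p,q] (with p < q) to q − p. For instance
  ∂[0,1] = [1] − [0].
The 6×12 boundary matrix has rank 5 and Smith normal form diag(1,1,1,1,1).

Boundary ∂_2: C_2 → C_1 maps a triangle to the signed sum of its edges. For instance
  ∂[2,3,5] = [3,5] − [2,5] + [2,3],
  ∂[1,4,5] = [4,5] − [1,5] + [1,4].
The resulting 12×8 matrix has rank 7, and its Smith normal form has invariant factors (1,1,1,1,1,1,1).

From H_k ≅ ker(∂_k) / im(∂_{k+1}) we obtain:

  H_0: rank C_0 − rank ∂_1 = 6 − 5 = 1, and the invariant factors of ∂_1 are all 1, so H_0 = Z.
  H_1: rank ker ∂_1 − rank ∂_2 = (12 − 5) − 7 = 0, and the invariant factors of ∂_2 are all 1, so H_1 = 0.
  H_2: rank ker ∂_2 − rank ∂_3 = (8 − 7) − 0 = 1, and there is no ∂_3, so H_2 = Z.

As a check, the Euler characteristic is 6 − 12 + 8 = 2, which agrees with 1 − 0 + 1 = 2.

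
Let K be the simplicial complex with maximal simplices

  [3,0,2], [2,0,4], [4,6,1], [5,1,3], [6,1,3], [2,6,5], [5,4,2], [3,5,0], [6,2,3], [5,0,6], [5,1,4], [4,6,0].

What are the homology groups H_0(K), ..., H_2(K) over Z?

H_0 = Z,  H_1 = Z/2Z,  H_2 = 0.

Fix the vertex order 0 < 1 < 2 < 3 < 4 < 5 < 6 and write every simplex with vertices in increasing order. Then dim K = 2 and the simplices of K are:

  0-simplices (7): [0], [1], [2], [3], [4], [5], [6]
  1-simplices (18): [0,2], [0,3], [0,4], [0,5], [0,6], [1,3], [1,4], [1,5], [1,6], [2,3], [2,4], [2,5], [2,6], [3,5], [3,6], [4,5], [4,6], [5,6]
  2-simplices (12): [0,2,3], [0,2,4], [0,3,5], [0,4,6], [0,5,6], [1,3,5], [1,3,6], [1,4,5], [1,4,6], [2,3,6], [2,4,5], [2,5,6]

giving chain groups C_0 ≅ Z^7, C_1 ≅ Z^18, C_2 ≅ Z^12.

∂_1: C_1 → C_0 is given by ∂[p,q] = [q] − [p].
The 7×18 boundary matrix has rank 6 and Smith normal form diag(1,1,1,1,1,1).

∂_2: C_2 → C_1 sends each 2-simplex [p,q,r] to [q,r] − [p,r] + [p,q]. For instance
  ∂[1,3,6] = [3,6] − [1,6] + [1,3],
  ∂[0,4,6] = [4,6] − [0,6] + [0,4].
This gives a 18×12 integer matrix of rank 12; reducing to Smith normal form yields diagonal entries (1,1,1,1,1,1,1,1,1,1,1,2).

Now H_k = ker ∂_k / im ∂_{k+1}, so:

  H_0: rank C_0 − rank ∂_1 = 7 − 6 = 1, and the invariant factors of ∂_1 are all 1, so H_0 = Z.
  H_1: rank ker ∂_1 − rank ∂_2 = (18 − 6) − 12 = 0, and ∂_2 has invariant factor 2 > 1, so H_1 = Z/2Z.
  H_2: rank ker ∂_2 − rank ∂_3 = (12 − 12) − 0 = 0, and there is no ∂_3, so H_2 = 0.

As a check, the Euler characteristic is 7 − 18 + 12 = 1, which agrees with 1 − 0 + 0 = 1.
(K is a triangulation of the real projective plane RP^2.)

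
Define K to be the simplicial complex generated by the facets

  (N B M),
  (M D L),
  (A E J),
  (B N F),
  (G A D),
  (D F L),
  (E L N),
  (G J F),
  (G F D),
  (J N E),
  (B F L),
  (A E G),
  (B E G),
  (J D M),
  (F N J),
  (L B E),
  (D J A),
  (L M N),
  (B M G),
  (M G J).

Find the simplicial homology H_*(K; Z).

Take the total order A < B < D < E < F < G < J < L < M < N on the vertex set. Then K (dimension 2) consists of the simplices:

  0-simplices (10): A, B, D, E, F, G, J, L, M, N
  1-simplices (30): AD, AE, AG, AJ, BE, BF, BG, BL, BM, BN, DF, DG, DJ, DL, DM, EG, EJ, EL, EN, FG, FJ, FL, FN, GJ, GM, JM, JN, LM, LN, MN
  2-simplices (20): ADG, ADJ, AEG, AEJ, BEG, BEL, BFL, BFN, BGM, BMN, DFG, DFL, DJM, DLM, EJN, ELN, FGJ, FJN, GJM, LMN

Hence C_0 ≅ Z^10, C_1 ≅ Z^30, C_2 ≅ Z^20.

The boundary map ∂_1: C_1 → C_0 maps an edge to its endpoints' difference, ∂[p,q] = q − p.
The 10×30 boundary matrix has rank 9 and Smith normal form diag(1,1,1,1,1,1,1,1,1).

Boundary ∂_2: C_2 → C_1 maps a triangle to the signed sum of its edges. For instance
  ∂AEJ = EJ − AJ + AE,
  ∂ELN = LN − EN + EL.
This gives a 30×20 integer matrix of rank 20; reducing to Smith normal form yields diagonal entries (1,1,1,1,1,1,1,1,1,1,1,1,1,1,1,1,1,1,1,2).

Reading off H_k = ker ∂_k / im ∂_{k+1}:

  H_0: rank C_0 − rank ∂_1 = 10 − 9 = 1, and the invariant factors of ∂_1 are all 1, so H_0 = Z.
  H_1: rank ker ∂_1 − rank ∂_2 = (30 − 9) − 20 = 1, and ∂_2 has invariant factor 2 > 1, so H_1 = Z × Z/2.
  H_2: rank ker ∂_2 − rank ∂_3 = (20 − 20) − 0 = 0, and there is no ∂_3, so H_2 = 0.

H_0 ≅ Z,  H_1 ≅ Z × Z/2,  H_2 = 0.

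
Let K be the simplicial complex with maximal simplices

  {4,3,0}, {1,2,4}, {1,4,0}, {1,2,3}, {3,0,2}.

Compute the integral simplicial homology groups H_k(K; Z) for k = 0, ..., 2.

H_0 ≅ Z,  H_1 ≅ Z,  H_2 = 0.

Order the vertices as 0 < 1 < 2 < 3 < 4. Listing each simplex with vertices in this order, K has dimension 2 with simplices:

  0-simplices (5): [0], [1], [2], [3], [4]
  1-simplices (10): [0,1], [0,2], [0,3], [0,4], [1,2], [1,3], [1,4], [2,3], [2,4], [3,4]
  2-simplices (5): [0,1,4], [0,2,3], [0,3,4], [1,2,3], [1,2,4]

so the chain groups are C_0 ≅ Z^5, C_1 ≅ Z^10, C_2 ≅ Z^5.

The boundary map ∂_1: C_1 → C_0 sends each edge [p,q] (with p < q) to q − p. For instance
  ∂[0,3] = [3] − [0].
As a 5×10 matrix over Z this has rank 4, with invariant factors (1,1,1,1).

Boundary ∂_2: C_2 → C_1 sends each 2-simplex [p,q,r] to [q,r] − [p,r] + [p,q]. For instance
  ∂[0,3,4] = [3,4] − [0,4] + [0,3],
  ∂[1,2,3] = [2,3] − [1,3] + [1,2].
This gives a 10×5 integer matrix of rank 5; reducing to Smith normal form yields diagonal entries (1,1,1,1,1).

Now H_k = ker ∂_k / im ∂_{k+1}, so:

  H_0: rank C_0 − rank ∂_1 = 5 − 4 = 1, and the invariant factors of ∂_1 are all 1, so H_0 = Z.
  H_1: rank ker ∂_1 − rank ∂_2 = (10 − 4) − 5 = 1, and the invariant factors of ∂_2 are all 1, so H_1 = Z.
  H_2: rank ker ∂_2 − rank ∂_3 = (5 − 5) − 0 = 0, and there is no ∂_3, so H_2 = 0.

As a check, the Euler characteristic is 5 − 10 + 5 = 0, which agrees with 1 − 1 + 0 = 0.
(K is a triangulation of the Möbius band.)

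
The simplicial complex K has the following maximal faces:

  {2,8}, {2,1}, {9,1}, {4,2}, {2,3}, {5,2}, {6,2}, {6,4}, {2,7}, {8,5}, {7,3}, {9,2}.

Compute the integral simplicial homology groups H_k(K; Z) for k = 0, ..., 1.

H_0 ≅ Z,  H_1 ≅ Z^4.

We work with the vertex ordering 1 < 2 < 3 < 4 < 5 < 6 < 7 < 8 < 9. The simplices of K, each written with vertices in increasing order, are:

  0-simplices (9): [1], [2], [3], [4], [5], [6], [7], [8], [9]
  1-simplices (12): [1,2], [1,9], [2,3], [2,4], [2,5], [2,6], [2,7], [2,8], [2,9], [3,7], [4,6], [5,8]

so the chain groups are C_0 ≅ Z^9, C_1 ≅ Z^12.

The boundary map ∂_1: C_1 → C_0 is given by ∂[p,q] = [q] − [p]. For instance
  ∂[1,9] = [9] − [1].
This gives a 9×12 integer matrix of rank 8; reducing to Smith normal form yields diagonal entries (1,1,1,1,1,1,1,1).

From H_k ≅ ker(∂_k) / im(∂_{k+1}) we obtain:

  H_0: rank C_0 − rank ∂_1 = 9 − 8 = 1, and the invariant factors of ∂_1 are all 1, so H_0 = Z.
  H_1: rank ker ∂_1 − rank ∂_2 = (12 − 8) − 0 = 4, and there is no ∂_2, so H_1 = Z^4.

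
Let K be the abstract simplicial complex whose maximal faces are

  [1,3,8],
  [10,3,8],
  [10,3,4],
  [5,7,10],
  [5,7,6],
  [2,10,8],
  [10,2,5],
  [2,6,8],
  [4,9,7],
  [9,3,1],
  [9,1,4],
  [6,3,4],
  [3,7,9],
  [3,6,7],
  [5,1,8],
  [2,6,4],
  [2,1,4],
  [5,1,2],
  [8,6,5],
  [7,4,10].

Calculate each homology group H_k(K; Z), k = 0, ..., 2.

H_0 ≅ Z,  H_1 ≅ Z ⊕ Z/2,  H_2 = 0.

Take the total order 1 < 2 < 3 < 4 < 5 < 6 < 7 < 8 < 9 < 10 on the vertex set. Then K (dimension 2) consists of the simplices:

  0-simplices (10): [1], [2], [3], [4], [5], [6], [7], [8], [9], [10]
  1-simplices (30): (30 of them)
  2-simplices (20): (20 of them)

Hence C_0 ≅ Z^10, C_1 ≅ Z^30, C_2 ≅ Z^20.

The boundary map ∂_1: C_1 → C_0 is given by ∂[p,q] = [q] − [p]. For instance
  ∂[1,2] = [2] − [1].
The 10×30 boundary matrix has rank 9 and Smith normal form diag(1,1,1,1,1,1,1,1,1).

Boundary ∂_2: C_2 → C_1 sends each 2-simplex [p,q,r] to [q,r] − [p,r] + [p,q]. For instance
  ∂[4,7,10] = [7,10] − [4,10] + [4,7],
  ∂[1,2,5] = [2,5] − [1,5] + [1,2].
This gives a 30×20 integer matrix of rank 20; reducing to Smith normal form yields diagonal entries (1,1,1,1,1,1,1,1,1,1,1,1,1,1,1,1,1,1,1,2).

From H_k ≅ ker(∂_k) / im(∂_{k+1}) we obtain:

  H_0: rank C_0 − rank ∂_1 = 10 − 9 = 1, and the invariant factors of ∂_1 are all 1, so H_0 = Z.
  H_1: rank ker ∂_1 − rank ∂_2 = (30 − 9) − 20 = 1, and ∂_2 has invariant factor 2 > 1, so H_1 = Z ⊕ Z/2.
  H_2: rank ker ∂_2 − rank ∂_3 = (20 − 20) − 0 = 0, and there is no ∂_3, so H_2 = 0.

(K is a triangulation of the Klein bottle.)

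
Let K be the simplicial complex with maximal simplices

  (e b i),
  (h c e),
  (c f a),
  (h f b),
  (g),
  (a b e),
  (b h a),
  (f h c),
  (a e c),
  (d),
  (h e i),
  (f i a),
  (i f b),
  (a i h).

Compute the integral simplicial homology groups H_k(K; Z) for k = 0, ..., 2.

H_0 ≅ Z^3,  H_1 ≅ Z/2,  H_2 = 0.

K has 9 vertices, 18 edges, 12 triangles.
rank ∂_0 = 0, rank ∂_1 = 6 ⇒ b_0 = 9 − 0 − 6 = 3; all invariant factors of ∂_1 are 1 so no torsion. So H_0 = Z^3.
rank ∂_1 = 6, rank ∂_2 = 12 ⇒ b_1 = 18 − 6 − 12 = 0; ∂_2 has invariant factor(s) [2] giving torsion. So H_1 = Z/2.
rank ∂_2 = 12, rank ∂_3 = 0 ⇒ b_2 = 12 − 12 − 0 = 0. So H_2 = 0.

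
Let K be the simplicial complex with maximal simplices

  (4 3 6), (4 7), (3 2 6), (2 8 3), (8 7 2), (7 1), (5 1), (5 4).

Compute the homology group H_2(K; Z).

H_2 ≅ 0.

We work with the vertex ordering 1 < 2 < 3 < 4 < 5 < 6 < 7 < 8. The simplices of K, each written with vertices in increasing order, are:

  0-simplices (8): [1], [2], [3], [4], [5], [6], [7], [8]
  1-simplices (13): [1,5], [1,7], [2,3], [2,6], [2,7], [2,8], [3,4], [3,6], [3,8], [4,5], [4,6], [4,7], [7,8]
  2-simplices (4): [2,3,6], [2,3,8], [2,7,8], [3,4,6]

so the chain groups are C_0 ≅ Z^8, C_1 ≅ Z^13, C_2 ≅ Z^4.

Boundary ∂_1: C_1 → C_0 maps an edge to its endpoints' difference, ∂[p,q] = q − p.
As a 8×13 matrix over Z this has rank 7, with invariant factors (1,1,1,1,1,1,1).

The boundary map ∂_2: C_2 → C_1 acts by ∂[p,q,r] = [q,r] − [p,r] + [p,q]. For instance
  ∂[2,3,8] = [3,8] − [2,8] + [2,3],
  ∂[3,4,6] = [4,6] − [3,6] + [3,4].
This gives a 13×4 integer matrix of rank 4; reducing to Smith normal form yields diagonal entries (1,1,1,1).

Reading off H_k = ker ∂_k / im ∂_{k+1}:

  H_2: rank ker ∂_2 − rank ∂_3 = (4 − 4) − 0 = 0, and there is no ∂_3, so H_2 = 0.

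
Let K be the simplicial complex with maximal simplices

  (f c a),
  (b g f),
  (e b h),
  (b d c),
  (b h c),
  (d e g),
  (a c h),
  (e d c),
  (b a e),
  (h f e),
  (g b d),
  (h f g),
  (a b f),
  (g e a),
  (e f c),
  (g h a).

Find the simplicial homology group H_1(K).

H_1 ≅ Z^2.

We work with the vertex ordering a < b < c < d < e < f < g < h. The simplices of K, each written with vertices in increasing order, are:

  0-simplices (8): a, b, c, d, e, f, g, h
  1-simplices (24): ab, ac, ae, af, ag, ah, bc, bd, be, bf, bg, bh, cd, ce, cf, ch, de, dg, ef, eg, eh, fg, fh, gh
  2-simplices (16): abe, abf, acf, ach, aeg, agh, bcd, bch, bdg, beh, bfg, cde, cef, deg, efh, fgh

so the chain groups are C_0 ≅ Z^8, C_1 ≅ Z^24, C_2 ≅ Z^16.

Boundary ∂_1: C_1 → C_0 sends each edge [p,q] (with p < q) to q − p. For instance
  ∂fg = g − f.
The resulting 8×24 matrix has rank 7, and its Smith normal form has invariant factors (1,1,1,1,1,1,1).

Boundary ∂_2: C_2 → C_1 maps a triangle to the signed sum of its edges. For instance
  ∂efh = fh − eh + ef,
  ∂cde = de − ce + cd.
As a 24×16 matrix over Z this has rank 15, with invariant factors (1,1,1,1,1,1,1,1,1,1,1,1,1,1,1).

Reading off H_k = ker ∂_k / im ∂_{k+1}:

  H_1: rank ker ∂_1 − rank ∂_2 = (24 − 7) − 15 = 2, and the invariant factors of ∂_2 are all 1, so H_1 ≅ Z^2.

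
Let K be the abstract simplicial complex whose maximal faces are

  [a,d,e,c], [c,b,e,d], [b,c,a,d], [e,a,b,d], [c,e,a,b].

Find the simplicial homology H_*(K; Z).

We work with the vertex ordering a < b < c < d < e. The simplices of K, each written with vertices in increasing order, are:

  0-simplices (5): a, b, c, d, e
  1-simplices (10): ab, ac, ad, ae, bc, bd, be, cd, ce, de
  2-simplices (10): abc, abd, abe, acd, ace, ade, bcd, bce, bde, cde
  3-simplices (5): abcd, abce, abde, acde, bcde

so the chain groups are C_0 ≅ Z^5, C_1 ≅ Z^10, C_2 ≅ Z^10, C_3 ≅ Z^5.

∂_1: C_1 → C_0 maps an edge to its endpoints' difference, ∂[p,q] = q − p.
This gives a 5×10 integer matrix of rank 4; reducing to Smith normal form yields diagonal entries (1,1,1,1).

∂_2: C_2 → C_1 acts by ∂[p,q,r] = [q,r] − [p,r] + [p,q]. For instance
  ∂bde = de − be + bd,
  ∂bcd = cd − bd + bc.
The 10×10 boundary matrix has rank 6 and Smith normal form diag(1,1,1,1,1,1).

The boundary map ∂_3: C_3 → C_2 sends each 3-simplex σ to the alternating sum Σ_i (−1)^i (σ with its i-th vertex removed). For instance
  ∂acde = cde − ade + ace − acd,
  ∂bcde = cde − bde + bce − bcd.
This gives a 10×5 integer matrix of rank 4; reducing to Smith normal form yields diagonal entries (1,1,1,1).

From H_k ≅ ker(∂_k) / im(∂_{k+1}) we obtain:

  H_0: rank C_0 − rank ∂_1 = 5 − 4 = 1, and the invariant factors of ∂_1 are all 1, so H_0 ≅ Z.
  H_1: rank ker ∂_1 − rank ∂_2 = (10 − 4) − 6 = 0, and the invariant factors of ∂_2 are all 1, so H_1 ≅ 0.
  H_2: rank ker ∂_2 − rank ∂_3 = (10 − 6) − 4 = 0, and the invariant factors of ∂_3 are all 1, so H_2 ≅ 0.
  H_3: rank ker ∂_3 − rank ∂_4 = (5 − 4) − 0 = 1, and there is no ∂_4, so H_3 ≅ Z.

As a check, the Euler characteristic is 5 − 10 + 10 − 5 = 0, which agrees with 1 − 0 + 0 − 1 = 0.

H_0 = Z,  H_1 = 0,  H_2 = 0,  H_3 = Z.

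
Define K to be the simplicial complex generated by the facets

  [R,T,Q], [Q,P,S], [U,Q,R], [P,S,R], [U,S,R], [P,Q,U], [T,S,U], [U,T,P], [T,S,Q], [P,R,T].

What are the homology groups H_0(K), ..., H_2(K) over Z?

K has 6 vertices, 15 edges, 10 triangles.
rank ∂_0 = 0, rank ∂_1 = 5 ⇒ b_0 = 6 − 0 − 5 = 1; all invariant factors of ∂_1 are 1 so no torsion. So H_0 ≅ Z.
rank ∂_1 = 5, rank ∂_2 = 10 ⇒ b_1 = 15 − 5 − 10 = 0; ∂_2 has invariant factor(s) [2] giving torsion. So H_1 ≅ Z/2.
rank ∂_2 = 10, rank ∂_3 = 0 ⇒ b_2 = 10 − 10 − 0 = 0. So H_2 ≅ 0.

H_0 = Z,  H_1 = Z/2,  H_2 = 0.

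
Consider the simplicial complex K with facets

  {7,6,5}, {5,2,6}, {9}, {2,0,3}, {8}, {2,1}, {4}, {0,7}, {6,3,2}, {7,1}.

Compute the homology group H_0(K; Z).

Fix the vertex order 0 < 1 < 2 < 3 < 4 < 5 < 6 < 7 < 8 < 9 and write every simplex with vertices in increasing order. Then dim K = 2 and the simplices of K are:

  0-simplices (10): [0], [1], [2], [3], [4], [5], [6], [7], [8], [9]
  1-simplices (12): [0,2], [0,3], [0,7], [1,2], [1,7], [2,3], [2,5], [2,6], [3,6], [5,6], [5,7], [6,7]
  2-simplices (4): [0,2,3], [2,3,6], [2,5,6], [5,6,7]

so the chain groups are C_0 ≅ Z^10, C_1 ≅ Z^12, C_2 ≅ Z^4.

∂_1: C_1 → C_0 maps an edge to its endpoints' difference, ∂[p,q] = q − p. For instance
  ∂[2,3] = [3] − [2].
The 10×12 boundary matrix has rank 6 and Smith normal form diag(1,1,1,1,1,1).

Boundary ∂_2: C_2 → C_1 maps a triangle to the signed sum of its edges. For instance
  ∂[0,2,3] = [2,3] − [0,3] + [0,2],
  ∂[2,3,6] = [3,6] − [2,6] + [2,3].
The resulting 12×4 matrix has rank 4, and its Smith normal form has invariant factors (1,1,1,1).

Now H_k = ker ∂_k / im ∂_{k+1}, so:

  H_0: rank C_0 − rank ∂_1 = 10 − 6 = 4, and the invariant factors of ∂_1 are all 1, so H_0 = Z^4.

H_0 ≅ Z^4.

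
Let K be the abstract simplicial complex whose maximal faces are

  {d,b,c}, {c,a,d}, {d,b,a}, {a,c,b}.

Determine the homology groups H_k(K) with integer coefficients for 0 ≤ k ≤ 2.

We work with the vertex ordering a < b < c < d. The simplices of K, each written with vertices in increasing order, are:

  0-simplices (4): a, b, c, d
  1-simplices (6): ab, ac, ad, bc, bd, cd
  2-simplices (4): abc, abd, acd, bcd

giving chain groups C_0 ≅ Z^4, C_1 ≅ Z^6, C_2 ≅ Z^4.

∂_1: C_1 → C_0 is given by ∂[p,q] = [q] − [p]. For instance
  ∂ad = d − a.
As a 4×6 matrix over Z this has rank 3, with invariant factors (1,1,1).

The boundary map ∂_2: C_2 → C_1 acts by ∂[p,q,r] = [q,r] − [p,r] + [p,q]. For instance
  ∂acd = cd − ad + ac,
  ∂bcd = cd − bd + bc.
The 6×4 boundary matrix has rank 3 and Smith normal form diag(1,1,1).

Reading off H_k = ker ∂_k / im ∂_{k+1}:

  H_0: rank C_0 − rank ∂_1 = 4 − 3 = 1, and the invariant factors of ∂_1 are all 1, so H_0 ≅ Z.
  H_1: rank ker ∂_1 − rank ∂_2 = (6 − 3) − 3 = 0, and the invariant factors of ∂_2 are all 1, so H_1 ≅ 0.
  H_2: rank ker ∂_2 − rank ∂_3 = (4 − 3) − 0 = 1, and there is no ∂_3, so H_2 ≅ Z.

As a check, the Euler characteristic is 4 − 6 + 4 = 2, which agrees with 1 − 0 + 1 = 2.

H_0 = Z,  H_1 = 0,  H_2 = Z.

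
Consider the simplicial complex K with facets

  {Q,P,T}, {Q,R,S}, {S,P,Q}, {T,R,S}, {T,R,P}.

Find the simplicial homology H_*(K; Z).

K has 5 vertices, 10 edges, 5 triangles.
rank ∂_0 = 0, rank ∂_1 = 4 ⇒ b_0 = 5 − 0 − 4 = 1; all invariant factors of ∂_1 are 1 so no torsion. So H_0 ≅ Z.
rank ∂_1 = 4, rank ∂_2 = 5 ⇒ b_1 = 10 − 4 − 5 = 1; all invariant factors of ∂_2 are 1 so no torsion. So H_1 ≅ Z.
rank ∂_2 = 5, rank ∂_3 = 0 ⇒ b_2 = 5 − 5 − 0 = 0. So H_2 ≅ 0.

H_0 ≅ Z,  H_1 ≅ Z,  H_2 = 0.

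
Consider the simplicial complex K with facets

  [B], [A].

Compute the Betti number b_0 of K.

K has 2 vertices.
rank ∂_0 = 0, rank ∂_1 = 0 ⇒ b_0 = 2 − 0 − 0 = 2. So H_0 = Z^2.

b_0 = 2.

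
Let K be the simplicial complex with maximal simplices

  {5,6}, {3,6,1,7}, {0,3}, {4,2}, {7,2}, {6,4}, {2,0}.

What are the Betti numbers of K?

b_0 = 1, b_1 = 2, b_2 = 0, b_3 = 0.

We work with the vertex ordering 0 < 1 < 2 < 3 < 4 < 5 < 6 < 7. The simplices of K, each written with vertices in increasing order, are:

  0-simplices (8): [0], [1], [2], [3], [4], [5], [6], [7]
  1-simplices (12): [0,2], [0,3], [1,3], [1,6], [1,7], [2,4], [2,7], [3,6], [3,7], [4,6], [5,6], [6,7]
  2-simplices (4): [1,3,6], [1,3,7], [1,6,7], [3,6,7]
  3-simplices (1): [1,3,6,7]

so the chain groups are C_0 ≅ Z^8, C_1 ≅ Z^12, C_2 ≅ Z^4, C_3 ≅ Z^1.

The boundary map ∂_1: C_1 → C_0 is given by ∂[p,q] = [q] − [p]. For instance
  ∂[3,6] = [6] − [3].
As a 8×12 matrix over Z this has rank 7, with invariant factors (1,1,1,1,1,1,1).

The boundary map ∂_2: C_2 → C_1 maps a triangle to the signed sum of its edges. For instance
  ∂[1,3,6] = [3,6] − [1,6] + [1,3],
  ∂[1,6,7] = [6,7] − [1,7] + [1,6].
The 12×4 boundary matrix has rank 3 and Smith normal form diag(1,1,1).

The boundary map ∂_3: C_3 → C_2 sends each 3-simplex σ to the alternating sum Σ_i (−1)^i (σ with its i-th vertex removed). For instance
  ∂[1,3,6,7] = [3,6,7] − [1,6,7] + [1,3,7] − [1,3,6].
The resulting 4×1 matrix has rank 1, and its Smith normal form has invariant factors (1).

From H_k ≅ ker(∂_k) / im(∂_{k+1}) we obtain:

  H_0: rank C_0 − rank ∂_1 = 8 − 7 = 1, and the invariant factors of ∂_1 are all 1, so H_0 ≅ Z.
  H_1: rank ker ∂_1 − rank ∂_2 = (12 − 7) − 3 = 2, and the invariant factors of ∂_2 are all 1, so H_1 ≅ Z^2.
  H_2: rank ker ∂_2 − rank ∂_3 = (4 − 3) − 1 = 0, and the invariant factors of ∂_3 are all 1, so H_2 ≅ 0.
  H_3: rank ker ∂_3 − rank ∂_4 = (1 − 1) − 0 = 0, and there is no ∂_4, so H_3 ≅ 0.

Hence the Betti numbers are b_0 = 1, b_1 = 2, b_2 = 0, b_3 = 0.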